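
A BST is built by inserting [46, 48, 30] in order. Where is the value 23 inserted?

Starting tree (level order): [46, 30, 48]
Insertion path: 46 -> 30
Result: insert 23 as left child of 30
Final tree (level order): [46, 30, 48, 23]


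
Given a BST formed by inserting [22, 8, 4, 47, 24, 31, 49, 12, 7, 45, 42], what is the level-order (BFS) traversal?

Tree insertion order: [22, 8, 4, 47, 24, 31, 49, 12, 7, 45, 42]
Tree (level-order array): [22, 8, 47, 4, 12, 24, 49, None, 7, None, None, None, 31, None, None, None, None, None, 45, 42]
BFS from the root, enqueuing left then right child of each popped node:
  queue [22] -> pop 22, enqueue [8, 47], visited so far: [22]
  queue [8, 47] -> pop 8, enqueue [4, 12], visited so far: [22, 8]
  queue [47, 4, 12] -> pop 47, enqueue [24, 49], visited so far: [22, 8, 47]
  queue [4, 12, 24, 49] -> pop 4, enqueue [7], visited so far: [22, 8, 47, 4]
  queue [12, 24, 49, 7] -> pop 12, enqueue [none], visited so far: [22, 8, 47, 4, 12]
  queue [24, 49, 7] -> pop 24, enqueue [31], visited so far: [22, 8, 47, 4, 12, 24]
  queue [49, 7, 31] -> pop 49, enqueue [none], visited so far: [22, 8, 47, 4, 12, 24, 49]
  queue [7, 31] -> pop 7, enqueue [none], visited so far: [22, 8, 47, 4, 12, 24, 49, 7]
  queue [31] -> pop 31, enqueue [45], visited so far: [22, 8, 47, 4, 12, 24, 49, 7, 31]
  queue [45] -> pop 45, enqueue [42], visited so far: [22, 8, 47, 4, 12, 24, 49, 7, 31, 45]
  queue [42] -> pop 42, enqueue [none], visited so far: [22, 8, 47, 4, 12, 24, 49, 7, 31, 45, 42]
Result: [22, 8, 47, 4, 12, 24, 49, 7, 31, 45, 42]


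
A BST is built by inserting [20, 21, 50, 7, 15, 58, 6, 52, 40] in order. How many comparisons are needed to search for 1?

Search path for 1: 20 -> 7 -> 6
Found: False
Comparisons: 3


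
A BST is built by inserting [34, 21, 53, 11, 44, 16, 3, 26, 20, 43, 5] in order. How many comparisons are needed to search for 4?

Search path for 4: 34 -> 21 -> 11 -> 3 -> 5
Found: False
Comparisons: 5


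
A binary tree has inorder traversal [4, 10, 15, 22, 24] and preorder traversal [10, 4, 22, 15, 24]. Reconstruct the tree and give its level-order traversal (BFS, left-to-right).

Inorder:  [4, 10, 15, 22, 24]
Preorder: [10, 4, 22, 15, 24]
Algorithm: preorder visits root first, so consume preorder in order;
for each root, split the current inorder slice at that value into
left-subtree inorder and right-subtree inorder, then recurse.
Recursive splits:
  root=10; inorder splits into left=[4], right=[15, 22, 24]
  root=4; inorder splits into left=[], right=[]
  root=22; inorder splits into left=[15], right=[24]
  root=15; inorder splits into left=[], right=[]
  root=24; inorder splits into left=[], right=[]
Reconstructed level-order: [10, 4, 22, 15, 24]


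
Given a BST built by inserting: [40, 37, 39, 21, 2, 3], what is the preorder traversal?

Tree insertion order: [40, 37, 39, 21, 2, 3]
Tree (level-order array): [40, 37, None, 21, 39, 2, None, None, None, None, 3]
Preorder traversal: [40, 37, 21, 2, 3, 39]


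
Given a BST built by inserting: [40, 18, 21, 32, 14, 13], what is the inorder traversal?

Tree insertion order: [40, 18, 21, 32, 14, 13]
Tree (level-order array): [40, 18, None, 14, 21, 13, None, None, 32]
Inorder traversal: [13, 14, 18, 21, 32, 40]


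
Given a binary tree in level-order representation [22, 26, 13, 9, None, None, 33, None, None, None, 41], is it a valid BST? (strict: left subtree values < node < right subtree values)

Level-order array: [22, 26, 13, 9, None, None, 33, None, None, None, 41]
Validate using subtree bounds (lo, hi): at each node, require lo < value < hi,
then recurse left with hi=value and right with lo=value.
Preorder trace (stopping at first violation):
  at node 22 with bounds (-inf, +inf): OK
  at node 26 with bounds (-inf, 22): VIOLATION
Node 26 violates its bound: not (-inf < 26 < 22).
Result: Not a valid BST


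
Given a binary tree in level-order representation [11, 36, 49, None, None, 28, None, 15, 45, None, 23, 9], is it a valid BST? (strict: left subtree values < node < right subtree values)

Level-order array: [11, 36, 49, None, None, 28, None, 15, 45, None, 23, 9]
Validate using subtree bounds (lo, hi): at each node, require lo < value < hi,
then recurse left with hi=value and right with lo=value.
Preorder trace (stopping at first violation):
  at node 11 with bounds (-inf, +inf): OK
  at node 36 with bounds (-inf, 11): VIOLATION
Node 36 violates its bound: not (-inf < 36 < 11).
Result: Not a valid BST


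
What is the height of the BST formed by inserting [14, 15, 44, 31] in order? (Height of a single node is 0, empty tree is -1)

Insertion order: [14, 15, 44, 31]
Tree (level-order array): [14, None, 15, None, 44, 31]
Compute height bottom-up (empty subtree = -1):
  height(31) = 1 + max(-1, -1) = 0
  height(44) = 1 + max(0, -1) = 1
  height(15) = 1 + max(-1, 1) = 2
  height(14) = 1 + max(-1, 2) = 3
Height = 3


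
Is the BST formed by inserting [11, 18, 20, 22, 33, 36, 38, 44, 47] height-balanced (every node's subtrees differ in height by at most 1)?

Tree (level-order array): [11, None, 18, None, 20, None, 22, None, 33, None, 36, None, 38, None, 44, None, 47]
Definition: a tree is height-balanced if, at every node, |h(left) - h(right)| <= 1 (empty subtree has height -1).
Bottom-up per-node check:
  node 47: h_left=-1, h_right=-1, diff=0 [OK], height=0
  node 44: h_left=-1, h_right=0, diff=1 [OK], height=1
  node 38: h_left=-1, h_right=1, diff=2 [FAIL (|-1-1|=2 > 1)], height=2
  node 36: h_left=-1, h_right=2, diff=3 [FAIL (|-1-2|=3 > 1)], height=3
  node 33: h_left=-1, h_right=3, diff=4 [FAIL (|-1-3|=4 > 1)], height=4
  node 22: h_left=-1, h_right=4, diff=5 [FAIL (|-1-4|=5 > 1)], height=5
  node 20: h_left=-1, h_right=5, diff=6 [FAIL (|-1-5|=6 > 1)], height=6
  node 18: h_left=-1, h_right=6, diff=7 [FAIL (|-1-6|=7 > 1)], height=7
  node 11: h_left=-1, h_right=7, diff=8 [FAIL (|-1-7|=8 > 1)], height=8
Node 38 violates the condition: |-1 - 1| = 2 > 1.
Result: Not balanced


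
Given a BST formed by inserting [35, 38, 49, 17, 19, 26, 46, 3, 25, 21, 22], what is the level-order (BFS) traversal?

Tree insertion order: [35, 38, 49, 17, 19, 26, 46, 3, 25, 21, 22]
Tree (level-order array): [35, 17, 38, 3, 19, None, 49, None, None, None, 26, 46, None, 25, None, None, None, 21, None, None, 22]
BFS from the root, enqueuing left then right child of each popped node:
  queue [35] -> pop 35, enqueue [17, 38], visited so far: [35]
  queue [17, 38] -> pop 17, enqueue [3, 19], visited so far: [35, 17]
  queue [38, 3, 19] -> pop 38, enqueue [49], visited so far: [35, 17, 38]
  queue [3, 19, 49] -> pop 3, enqueue [none], visited so far: [35, 17, 38, 3]
  queue [19, 49] -> pop 19, enqueue [26], visited so far: [35, 17, 38, 3, 19]
  queue [49, 26] -> pop 49, enqueue [46], visited so far: [35, 17, 38, 3, 19, 49]
  queue [26, 46] -> pop 26, enqueue [25], visited so far: [35, 17, 38, 3, 19, 49, 26]
  queue [46, 25] -> pop 46, enqueue [none], visited so far: [35, 17, 38, 3, 19, 49, 26, 46]
  queue [25] -> pop 25, enqueue [21], visited so far: [35, 17, 38, 3, 19, 49, 26, 46, 25]
  queue [21] -> pop 21, enqueue [22], visited so far: [35, 17, 38, 3, 19, 49, 26, 46, 25, 21]
  queue [22] -> pop 22, enqueue [none], visited so far: [35, 17, 38, 3, 19, 49, 26, 46, 25, 21, 22]
Result: [35, 17, 38, 3, 19, 49, 26, 46, 25, 21, 22]


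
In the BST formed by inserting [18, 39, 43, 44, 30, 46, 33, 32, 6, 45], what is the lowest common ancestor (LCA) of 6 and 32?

Tree insertion order: [18, 39, 43, 44, 30, 46, 33, 32, 6, 45]
Tree (level-order array): [18, 6, 39, None, None, 30, 43, None, 33, None, 44, 32, None, None, 46, None, None, 45]
In a BST, the LCA of p=6, q=32 is the first node v on the
root-to-leaf path with p <= v <= q (go left if both < v, right if both > v).
Walk from root:
  at 18: 6 <= 18 <= 32, this is the LCA
LCA = 18


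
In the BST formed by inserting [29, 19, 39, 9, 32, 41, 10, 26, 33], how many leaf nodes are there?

Tree built from: [29, 19, 39, 9, 32, 41, 10, 26, 33]
Tree (level-order array): [29, 19, 39, 9, 26, 32, 41, None, 10, None, None, None, 33]
Rule: A leaf has 0 children.
Per-node child counts:
  node 29: 2 child(ren)
  node 19: 2 child(ren)
  node 9: 1 child(ren)
  node 10: 0 child(ren)
  node 26: 0 child(ren)
  node 39: 2 child(ren)
  node 32: 1 child(ren)
  node 33: 0 child(ren)
  node 41: 0 child(ren)
Matching nodes: [10, 26, 33, 41]
Count of leaf nodes: 4


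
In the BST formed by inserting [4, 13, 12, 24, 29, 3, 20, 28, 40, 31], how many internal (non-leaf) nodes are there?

Tree built from: [4, 13, 12, 24, 29, 3, 20, 28, 40, 31]
Tree (level-order array): [4, 3, 13, None, None, 12, 24, None, None, 20, 29, None, None, 28, 40, None, None, 31]
Rule: An internal node has at least one child.
Per-node child counts:
  node 4: 2 child(ren)
  node 3: 0 child(ren)
  node 13: 2 child(ren)
  node 12: 0 child(ren)
  node 24: 2 child(ren)
  node 20: 0 child(ren)
  node 29: 2 child(ren)
  node 28: 0 child(ren)
  node 40: 1 child(ren)
  node 31: 0 child(ren)
Matching nodes: [4, 13, 24, 29, 40]
Count of internal (non-leaf) nodes: 5


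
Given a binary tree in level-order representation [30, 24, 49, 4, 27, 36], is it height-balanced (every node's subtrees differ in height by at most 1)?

Tree (level-order array): [30, 24, 49, 4, 27, 36]
Definition: a tree is height-balanced if, at every node, |h(left) - h(right)| <= 1 (empty subtree has height -1).
Bottom-up per-node check:
  node 4: h_left=-1, h_right=-1, diff=0 [OK], height=0
  node 27: h_left=-1, h_right=-1, diff=0 [OK], height=0
  node 24: h_left=0, h_right=0, diff=0 [OK], height=1
  node 36: h_left=-1, h_right=-1, diff=0 [OK], height=0
  node 49: h_left=0, h_right=-1, diff=1 [OK], height=1
  node 30: h_left=1, h_right=1, diff=0 [OK], height=2
All nodes satisfy the balance condition.
Result: Balanced


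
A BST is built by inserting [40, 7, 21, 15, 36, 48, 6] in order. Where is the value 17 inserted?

Starting tree (level order): [40, 7, 48, 6, 21, None, None, None, None, 15, 36]
Insertion path: 40 -> 7 -> 21 -> 15
Result: insert 17 as right child of 15
Final tree (level order): [40, 7, 48, 6, 21, None, None, None, None, 15, 36, None, 17]


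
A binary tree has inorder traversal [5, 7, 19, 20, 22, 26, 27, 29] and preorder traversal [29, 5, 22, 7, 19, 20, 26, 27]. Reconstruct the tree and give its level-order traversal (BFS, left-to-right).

Inorder:  [5, 7, 19, 20, 22, 26, 27, 29]
Preorder: [29, 5, 22, 7, 19, 20, 26, 27]
Algorithm: preorder visits root first, so consume preorder in order;
for each root, split the current inorder slice at that value into
left-subtree inorder and right-subtree inorder, then recurse.
Recursive splits:
  root=29; inorder splits into left=[5, 7, 19, 20, 22, 26, 27], right=[]
  root=5; inorder splits into left=[], right=[7, 19, 20, 22, 26, 27]
  root=22; inorder splits into left=[7, 19, 20], right=[26, 27]
  root=7; inorder splits into left=[], right=[19, 20]
  root=19; inorder splits into left=[], right=[20]
  root=20; inorder splits into left=[], right=[]
  root=26; inorder splits into left=[], right=[27]
  root=27; inorder splits into left=[], right=[]
Reconstructed level-order: [29, 5, 22, 7, 26, 19, 27, 20]


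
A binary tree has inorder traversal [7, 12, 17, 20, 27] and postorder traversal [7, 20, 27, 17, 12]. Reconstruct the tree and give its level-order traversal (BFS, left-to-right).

Inorder:   [7, 12, 17, 20, 27]
Postorder: [7, 20, 27, 17, 12]
Algorithm: postorder visits root last, so walk postorder right-to-left;
each value is the root of the current inorder slice — split it at that
value, recurse on the right subtree first, then the left.
Recursive splits:
  root=12; inorder splits into left=[7], right=[17, 20, 27]
  root=17; inorder splits into left=[], right=[20, 27]
  root=27; inorder splits into left=[20], right=[]
  root=20; inorder splits into left=[], right=[]
  root=7; inorder splits into left=[], right=[]
Reconstructed level-order: [12, 7, 17, 27, 20]


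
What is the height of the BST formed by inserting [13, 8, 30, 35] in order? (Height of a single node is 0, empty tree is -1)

Insertion order: [13, 8, 30, 35]
Tree (level-order array): [13, 8, 30, None, None, None, 35]
Compute height bottom-up (empty subtree = -1):
  height(8) = 1 + max(-1, -1) = 0
  height(35) = 1 + max(-1, -1) = 0
  height(30) = 1 + max(-1, 0) = 1
  height(13) = 1 + max(0, 1) = 2
Height = 2


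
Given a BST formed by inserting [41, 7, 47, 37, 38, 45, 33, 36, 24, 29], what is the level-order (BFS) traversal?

Tree insertion order: [41, 7, 47, 37, 38, 45, 33, 36, 24, 29]
Tree (level-order array): [41, 7, 47, None, 37, 45, None, 33, 38, None, None, 24, 36, None, None, None, 29]
BFS from the root, enqueuing left then right child of each popped node:
  queue [41] -> pop 41, enqueue [7, 47], visited so far: [41]
  queue [7, 47] -> pop 7, enqueue [37], visited so far: [41, 7]
  queue [47, 37] -> pop 47, enqueue [45], visited so far: [41, 7, 47]
  queue [37, 45] -> pop 37, enqueue [33, 38], visited so far: [41, 7, 47, 37]
  queue [45, 33, 38] -> pop 45, enqueue [none], visited so far: [41, 7, 47, 37, 45]
  queue [33, 38] -> pop 33, enqueue [24, 36], visited so far: [41, 7, 47, 37, 45, 33]
  queue [38, 24, 36] -> pop 38, enqueue [none], visited so far: [41, 7, 47, 37, 45, 33, 38]
  queue [24, 36] -> pop 24, enqueue [29], visited so far: [41, 7, 47, 37, 45, 33, 38, 24]
  queue [36, 29] -> pop 36, enqueue [none], visited so far: [41, 7, 47, 37, 45, 33, 38, 24, 36]
  queue [29] -> pop 29, enqueue [none], visited so far: [41, 7, 47, 37, 45, 33, 38, 24, 36, 29]
Result: [41, 7, 47, 37, 45, 33, 38, 24, 36, 29]


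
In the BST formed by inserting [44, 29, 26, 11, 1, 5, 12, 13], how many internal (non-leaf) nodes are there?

Tree built from: [44, 29, 26, 11, 1, 5, 12, 13]
Tree (level-order array): [44, 29, None, 26, None, 11, None, 1, 12, None, 5, None, 13]
Rule: An internal node has at least one child.
Per-node child counts:
  node 44: 1 child(ren)
  node 29: 1 child(ren)
  node 26: 1 child(ren)
  node 11: 2 child(ren)
  node 1: 1 child(ren)
  node 5: 0 child(ren)
  node 12: 1 child(ren)
  node 13: 0 child(ren)
Matching nodes: [44, 29, 26, 11, 1, 12]
Count of internal (non-leaf) nodes: 6


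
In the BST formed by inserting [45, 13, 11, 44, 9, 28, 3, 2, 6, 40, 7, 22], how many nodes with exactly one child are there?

Tree built from: [45, 13, 11, 44, 9, 28, 3, 2, 6, 40, 7, 22]
Tree (level-order array): [45, 13, None, 11, 44, 9, None, 28, None, 3, None, 22, 40, 2, 6, None, None, None, None, None, None, None, 7]
Rule: These are nodes with exactly 1 non-null child.
Per-node child counts:
  node 45: 1 child(ren)
  node 13: 2 child(ren)
  node 11: 1 child(ren)
  node 9: 1 child(ren)
  node 3: 2 child(ren)
  node 2: 0 child(ren)
  node 6: 1 child(ren)
  node 7: 0 child(ren)
  node 44: 1 child(ren)
  node 28: 2 child(ren)
  node 22: 0 child(ren)
  node 40: 0 child(ren)
Matching nodes: [45, 11, 9, 6, 44]
Count of nodes with exactly one child: 5


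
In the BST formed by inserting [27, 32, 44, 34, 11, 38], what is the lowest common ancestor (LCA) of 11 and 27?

Tree insertion order: [27, 32, 44, 34, 11, 38]
Tree (level-order array): [27, 11, 32, None, None, None, 44, 34, None, None, 38]
In a BST, the LCA of p=11, q=27 is the first node v on the
root-to-leaf path with p <= v <= q (go left if both < v, right if both > v).
Walk from root:
  at 27: 11 <= 27 <= 27, this is the LCA
LCA = 27


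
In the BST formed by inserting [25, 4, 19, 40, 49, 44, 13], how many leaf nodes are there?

Tree built from: [25, 4, 19, 40, 49, 44, 13]
Tree (level-order array): [25, 4, 40, None, 19, None, 49, 13, None, 44]
Rule: A leaf has 0 children.
Per-node child counts:
  node 25: 2 child(ren)
  node 4: 1 child(ren)
  node 19: 1 child(ren)
  node 13: 0 child(ren)
  node 40: 1 child(ren)
  node 49: 1 child(ren)
  node 44: 0 child(ren)
Matching nodes: [13, 44]
Count of leaf nodes: 2


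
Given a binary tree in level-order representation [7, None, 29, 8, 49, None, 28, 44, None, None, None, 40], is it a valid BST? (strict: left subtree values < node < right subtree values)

Level-order array: [7, None, 29, 8, 49, None, 28, 44, None, None, None, 40]
Validate using subtree bounds (lo, hi): at each node, require lo < value < hi,
then recurse left with hi=value and right with lo=value.
Preorder trace (stopping at first violation):
  at node 7 with bounds (-inf, +inf): OK
  at node 29 with bounds (7, +inf): OK
  at node 8 with bounds (7, 29): OK
  at node 28 with bounds (8, 29): OK
  at node 49 with bounds (29, +inf): OK
  at node 44 with bounds (29, 49): OK
  at node 40 with bounds (29, 44): OK
No violation found at any node.
Result: Valid BST


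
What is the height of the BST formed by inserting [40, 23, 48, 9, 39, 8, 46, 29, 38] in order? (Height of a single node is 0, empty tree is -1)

Insertion order: [40, 23, 48, 9, 39, 8, 46, 29, 38]
Tree (level-order array): [40, 23, 48, 9, 39, 46, None, 8, None, 29, None, None, None, None, None, None, 38]
Compute height bottom-up (empty subtree = -1):
  height(8) = 1 + max(-1, -1) = 0
  height(9) = 1 + max(0, -1) = 1
  height(38) = 1 + max(-1, -1) = 0
  height(29) = 1 + max(-1, 0) = 1
  height(39) = 1 + max(1, -1) = 2
  height(23) = 1 + max(1, 2) = 3
  height(46) = 1 + max(-1, -1) = 0
  height(48) = 1 + max(0, -1) = 1
  height(40) = 1 + max(3, 1) = 4
Height = 4


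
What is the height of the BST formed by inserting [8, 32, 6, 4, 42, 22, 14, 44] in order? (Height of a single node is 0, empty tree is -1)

Insertion order: [8, 32, 6, 4, 42, 22, 14, 44]
Tree (level-order array): [8, 6, 32, 4, None, 22, 42, None, None, 14, None, None, 44]
Compute height bottom-up (empty subtree = -1):
  height(4) = 1 + max(-1, -1) = 0
  height(6) = 1 + max(0, -1) = 1
  height(14) = 1 + max(-1, -1) = 0
  height(22) = 1 + max(0, -1) = 1
  height(44) = 1 + max(-1, -1) = 0
  height(42) = 1 + max(-1, 0) = 1
  height(32) = 1 + max(1, 1) = 2
  height(8) = 1 + max(1, 2) = 3
Height = 3


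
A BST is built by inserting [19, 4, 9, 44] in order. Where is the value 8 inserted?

Starting tree (level order): [19, 4, 44, None, 9]
Insertion path: 19 -> 4 -> 9
Result: insert 8 as left child of 9
Final tree (level order): [19, 4, 44, None, 9, None, None, 8]


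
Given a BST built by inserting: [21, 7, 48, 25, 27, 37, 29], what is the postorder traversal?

Tree insertion order: [21, 7, 48, 25, 27, 37, 29]
Tree (level-order array): [21, 7, 48, None, None, 25, None, None, 27, None, 37, 29]
Postorder traversal: [7, 29, 37, 27, 25, 48, 21]


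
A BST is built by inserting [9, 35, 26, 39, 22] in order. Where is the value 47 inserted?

Starting tree (level order): [9, None, 35, 26, 39, 22]
Insertion path: 9 -> 35 -> 39
Result: insert 47 as right child of 39
Final tree (level order): [9, None, 35, 26, 39, 22, None, None, 47]


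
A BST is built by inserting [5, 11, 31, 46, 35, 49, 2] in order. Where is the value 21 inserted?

Starting tree (level order): [5, 2, 11, None, None, None, 31, None, 46, 35, 49]
Insertion path: 5 -> 11 -> 31
Result: insert 21 as left child of 31
Final tree (level order): [5, 2, 11, None, None, None, 31, 21, 46, None, None, 35, 49]


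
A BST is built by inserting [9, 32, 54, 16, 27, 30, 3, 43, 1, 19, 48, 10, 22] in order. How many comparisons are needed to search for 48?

Search path for 48: 9 -> 32 -> 54 -> 43 -> 48
Found: True
Comparisons: 5


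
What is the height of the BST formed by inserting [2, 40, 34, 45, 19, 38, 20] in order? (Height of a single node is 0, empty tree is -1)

Insertion order: [2, 40, 34, 45, 19, 38, 20]
Tree (level-order array): [2, None, 40, 34, 45, 19, 38, None, None, None, 20]
Compute height bottom-up (empty subtree = -1):
  height(20) = 1 + max(-1, -1) = 0
  height(19) = 1 + max(-1, 0) = 1
  height(38) = 1 + max(-1, -1) = 0
  height(34) = 1 + max(1, 0) = 2
  height(45) = 1 + max(-1, -1) = 0
  height(40) = 1 + max(2, 0) = 3
  height(2) = 1 + max(-1, 3) = 4
Height = 4


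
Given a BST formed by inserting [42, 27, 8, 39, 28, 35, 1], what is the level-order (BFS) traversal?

Tree insertion order: [42, 27, 8, 39, 28, 35, 1]
Tree (level-order array): [42, 27, None, 8, 39, 1, None, 28, None, None, None, None, 35]
BFS from the root, enqueuing left then right child of each popped node:
  queue [42] -> pop 42, enqueue [27], visited so far: [42]
  queue [27] -> pop 27, enqueue [8, 39], visited so far: [42, 27]
  queue [8, 39] -> pop 8, enqueue [1], visited so far: [42, 27, 8]
  queue [39, 1] -> pop 39, enqueue [28], visited so far: [42, 27, 8, 39]
  queue [1, 28] -> pop 1, enqueue [none], visited so far: [42, 27, 8, 39, 1]
  queue [28] -> pop 28, enqueue [35], visited so far: [42, 27, 8, 39, 1, 28]
  queue [35] -> pop 35, enqueue [none], visited so far: [42, 27, 8, 39, 1, 28, 35]
Result: [42, 27, 8, 39, 1, 28, 35]


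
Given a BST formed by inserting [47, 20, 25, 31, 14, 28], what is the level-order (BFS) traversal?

Tree insertion order: [47, 20, 25, 31, 14, 28]
Tree (level-order array): [47, 20, None, 14, 25, None, None, None, 31, 28]
BFS from the root, enqueuing left then right child of each popped node:
  queue [47] -> pop 47, enqueue [20], visited so far: [47]
  queue [20] -> pop 20, enqueue [14, 25], visited so far: [47, 20]
  queue [14, 25] -> pop 14, enqueue [none], visited so far: [47, 20, 14]
  queue [25] -> pop 25, enqueue [31], visited so far: [47, 20, 14, 25]
  queue [31] -> pop 31, enqueue [28], visited so far: [47, 20, 14, 25, 31]
  queue [28] -> pop 28, enqueue [none], visited so far: [47, 20, 14, 25, 31, 28]
Result: [47, 20, 14, 25, 31, 28]


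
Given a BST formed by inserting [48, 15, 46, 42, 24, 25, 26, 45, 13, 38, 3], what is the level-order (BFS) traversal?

Tree insertion order: [48, 15, 46, 42, 24, 25, 26, 45, 13, 38, 3]
Tree (level-order array): [48, 15, None, 13, 46, 3, None, 42, None, None, None, 24, 45, None, 25, None, None, None, 26, None, 38]
BFS from the root, enqueuing left then right child of each popped node:
  queue [48] -> pop 48, enqueue [15], visited so far: [48]
  queue [15] -> pop 15, enqueue [13, 46], visited so far: [48, 15]
  queue [13, 46] -> pop 13, enqueue [3], visited so far: [48, 15, 13]
  queue [46, 3] -> pop 46, enqueue [42], visited so far: [48, 15, 13, 46]
  queue [3, 42] -> pop 3, enqueue [none], visited so far: [48, 15, 13, 46, 3]
  queue [42] -> pop 42, enqueue [24, 45], visited so far: [48, 15, 13, 46, 3, 42]
  queue [24, 45] -> pop 24, enqueue [25], visited so far: [48, 15, 13, 46, 3, 42, 24]
  queue [45, 25] -> pop 45, enqueue [none], visited so far: [48, 15, 13, 46, 3, 42, 24, 45]
  queue [25] -> pop 25, enqueue [26], visited so far: [48, 15, 13, 46, 3, 42, 24, 45, 25]
  queue [26] -> pop 26, enqueue [38], visited so far: [48, 15, 13, 46, 3, 42, 24, 45, 25, 26]
  queue [38] -> pop 38, enqueue [none], visited so far: [48, 15, 13, 46, 3, 42, 24, 45, 25, 26, 38]
Result: [48, 15, 13, 46, 3, 42, 24, 45, 25, 26, 38]


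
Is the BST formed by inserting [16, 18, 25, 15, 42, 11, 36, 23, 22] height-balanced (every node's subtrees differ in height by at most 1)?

Tree (level-order array): [16, 15, 18, 11, None, None, 25, None, None, 23, 42, 22, None, 36]
Definition: a tree is height-balanced if, at every node, |h(left) - h(right)| <= 1 (empty subtree has height -1).
Bottom-up per-node check:
  node 11: h_left=-1, h_right=-1, diff=0 [OK], height=0
  node 15: h_left=0, h_right=-1, diff=1 [OK], height=1
  node 22: h_left=-1, h_right=-1, diff=0 [OK], height=0
  node 23: h_left=0, h_right=-1, diff=1 [OK], height=1
  node 36: h_left=-1, h_right=-1, diff=0 [OK], height=0
  node 42: h_left=0, h_right=-1, diff=1 [OK], height=1
  node 25: h_left=1, h_right=1, diff=0 [OK], height=2
  node 18: h_left=-1, h_right=2, diff=3 [FAIL (|-1-2|=3 > 1)], height=3
  node 16: h_left=1, h_right=3, diff=2 [FAIL (|1-3|=2 > 1)], height=4
Node 18 violates the condition: |-1 - 2| = 3 > 1.
Result: Not balanced


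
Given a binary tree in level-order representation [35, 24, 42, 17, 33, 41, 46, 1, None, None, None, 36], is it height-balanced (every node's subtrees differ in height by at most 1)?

Tree (level-order array): [35, 24, 42, 17, 33, 41, 46, 1, None, None, None, 36]
Definition: a tree is height-balanced if, at every node, |h(left) - h(right)| <= 1 (empty subtree has height -1).
Bottom-up per-node check:
  node 1: h_left=-1, h_right=-1, diff=0 [OK], height=0
  node 17: h_left=0, h_right=-1, diff=1 [OK], height=1
  node 33: h_left=-1, h_right=-1, diff=0 [OK], height=0
  node 24: h_left=1, h_right=0, diff=1 [OK], height=2
  node 36: h_left=-1, h_right=-1, diff=0 [OK], height=0
  node 41: h_left=0, h_right=-1, diff=1 [OK], height=1
  node 46: h_left=-1, h_right=-1, diff=0 [OK], height=0
  node 42: h_left=1, h_right=0, diff=1 [OK], height=2
  node 35: h_left=2, h_right=2, diff=0 [OK], height=3
All nodes satisfy the balance condition.
Result: Balanced


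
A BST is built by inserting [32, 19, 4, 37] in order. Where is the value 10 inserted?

Starting tree (level order): [32, 19, 37, 4]
Insertion path: 32 -> 19 -> 4
Result: insert 10 as right child of 4
Final tree (level order): [32, 19, 37, 4, None, None, None, None, 10]


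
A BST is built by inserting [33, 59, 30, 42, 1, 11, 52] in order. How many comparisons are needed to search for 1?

Search path for 1: 33 -> 30 -> 1
Found: True
Comparisons: 3


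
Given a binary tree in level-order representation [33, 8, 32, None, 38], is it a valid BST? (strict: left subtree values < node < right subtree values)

Level-order array: [33, 8, 32, None, 38]
Validate using subtree bounds (lo, hi): at each node, require lo < value < hi,
then recurse left with hi=value and right with lo=value.
Preorder trace (stopping at first violation):
  at node 33 with bounds (-inf, +inf): OK
  at node 8 with bounds (-inf, 33): OK
  at node 38 with bounds (8, 33): VIOLATION
Node 38 violates its bound: not (8 < 38 < 33).
Result: Not a valid BST


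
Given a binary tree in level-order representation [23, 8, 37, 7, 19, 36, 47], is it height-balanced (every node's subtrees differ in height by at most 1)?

Tree (level-order array): [23, 8, 37, 7, 19, 36, 47]
Definition: a tree is height-balanced if, at every node, |h(left) - h(right)| <= 1 (empty subtree has height -1).
Bottom-up per-node check:
  node 7: h_left=-1, h_right=-1, diff=0 [OK], height=0
  node 19: h_left=-1, h_right=-1, diff=0 [OK], height=0
  node 8: h_left=0, h_right=0, diff=0 [OK], height=1
  node 36: h_left=-1, h_right=-1, diff=0 [OK], height=0
  node 47: h_left=-1, h_right=-1, diff=0 [OK], height=0
  node 37: h_left=0, h_right=0, diff=0 [OK], height=1
  node 23: h_left=1, h_right=1, diff=0 [OK], height=2
All nodes satisfy the balance condition.
Result: Balanced


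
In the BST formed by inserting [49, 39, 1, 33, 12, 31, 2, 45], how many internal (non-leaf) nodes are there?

Tree built from: [49, 39, 1, 33, 12, 31, 2, 45]
Tree (level-order array): [49, 39, None, 1, 45, None, 33, None, None, 12, None, 2, 31]
Rule: An internal node has at least one child.
Per-node child counts:
  node 49: 1 child(ren)
  node 39: 2 child(ren)
  node 1: 1 child(ren)
  node 33: 1 child(ren)
  node 12: 2 child(ren)
  node 2: 0 child(ren)
  node 31: 0 child(ren)
  node 45: 0 child(ren)
Matching nodes: [49, 39, 1, 33, 12]
Count of internal (non-leaf) nodes: 5


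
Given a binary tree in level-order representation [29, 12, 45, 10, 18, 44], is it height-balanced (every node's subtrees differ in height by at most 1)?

Tree (level-order array): [29, 12, 45, 10, 18, 44]
Definition: a tree is height-balanced if, at every node, |h(left) - h(right)| <= 1 (empty subtree has height -1).
Bottom-up per-node check:
  node 10: h_left=-1, h_right=-1, diff=0 [OK], height=0
  node 18: h_left=-1, h_right=-1, diff=0 [OK], height=0
  node 12: h_left=0, h_right=0, diff=0 [OK], height=1
  node 44: h_left=-1, h_right=-1, diff=0 [OK], height=0
  node 45: h_left=0, h_right=-1, diff=1 [OK], height=1
  node 29: h_left=1, h_right=1, diff=0 [OK], height=2
All nodes satisfy the balance condition.
Result: Balanced


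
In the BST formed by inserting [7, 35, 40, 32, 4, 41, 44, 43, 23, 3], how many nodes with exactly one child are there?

Tree built from: [7, 35, 40, 32, 4, 41, 44, 43, 23, 3]
Tree (level-order array): [7, 4, 35, 3, None, 32, 40, None, None, 23, None, None, 41, None, None, None, 44, 43]
Rule: These are nodes with exactly 1 non-null child.
Per-node child counts:
  node 7: 2 child(ren)
  node 4: 1 child(ren)
  node 3: 0 child(ren)
  node 35: 2 child(ren)
  node 32: 1 child(ren)
  node 23: 0 child(ren)
  node 40: 1 child(ren)
  node 41: 1 child(ren)
  node 44: 1 child(ren)
  node 43: 0 child(ren)
Matching nodes: [4, 32, 40, 41, 44]
Count of nodes with exactly one child: 5


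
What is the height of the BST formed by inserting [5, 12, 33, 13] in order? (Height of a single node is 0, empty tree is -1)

Insertion order: [5, 12, 33, 13]
Tree (level-order array): [5, None, 12, None, 33, 13]
Compute height bottom-up (empty subtree = -1):
  height(13) = 1 + max(-1, -1) = 0
  height(33) = 1 + max(0, -1) = 1
  height(12) = 1 + max(-1, 1) = 2
  height(5) = 1 + max(-1, 2) = 3
Height = 3


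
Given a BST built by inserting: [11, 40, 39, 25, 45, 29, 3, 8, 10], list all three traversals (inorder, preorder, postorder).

Tree insertion order: [11, 40, 39, 25, 45, 29, 3, 8, 10]
Tree (level-order array): [11, 3, 40, None, 8, 39, 45, None, 10, 25, None, None, None, None, None, None, 29]
Inorder (L, root, R): [3, 8, 10, 11, 25, 29, 39, 40, 45]
Preorder (root, L, R): [11, 3, 8, 10, 40, 39, 25, 29, 45]
Postorder (L, R, root): [10, 8, 3, 29, 25, 39, 45, 40, 11]


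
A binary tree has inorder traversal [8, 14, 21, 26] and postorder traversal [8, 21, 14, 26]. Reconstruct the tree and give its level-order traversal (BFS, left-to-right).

Inorder:   [8, 14, 21, 26]
Postorder: [8, 21, 14, 26]
Algorithm: postorder visits root last, so walk postorder right-to-left;
each value is the root of the current inorder slice — split it at that
value, recurse on the right subtree first, then the left.
Recursive splits:
  root=26; inorder splits into left=[8, 14, 21], right=[]
  root=14; inorder splits into left=[8], right=[21]
  root=21; inorder splits into left=[], right=[]
  root=8; inorder splits into left=[], right=[]
Reconstructed level-order: [26, 14, 8, 21]


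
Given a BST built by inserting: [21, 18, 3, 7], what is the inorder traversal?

Tree insertion order: [21, 18, 3, 7]
Tree (level-order array): [21, 18, None, 3, None, None, 7]
Inorder traversal: [3, 7, 18, 21]


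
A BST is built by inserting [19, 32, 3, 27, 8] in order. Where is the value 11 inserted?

Starting tree (level order): [19, 3, 32, None, 8, 27]
Insertion path: 19 -> 3 -> 8
Result: insert 11 as right child of 8
Final tree (level order): [19, 3, 32, None, 8, 27, None, None, 11]


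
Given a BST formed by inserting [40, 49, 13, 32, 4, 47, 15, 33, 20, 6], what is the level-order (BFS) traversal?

Tree insertion order: [40, 49, 13, 32, 4, 47, 15, 33, 20, 6]
Tree (level-order array): [40, 13, 49, 4, 32, 47, None, None, 6, 15, 33, None, None, None, None, None, 20]
BFS from the root, enqueuing left then right child of each popped node:
  queue [40] -> pop 40, enqueue [13, 49], visited so far: [40]
  queue [13, 49] -> pop 13, enqueue [4, 32], visited so far: [40, 13]
  queue [49, 4, 32] -> pop 49, enqueue [47], visited so far: [40, 13, 49]
  queue [4, 32, 47] -> pop 4, enqueue [6], visited so far: [40, 13, 49, 4]
  queue [32, 47, 6] -> pop 32, enqueue [15, 33], visited so far: [40, 13, 49, 4, 32]
  queue [47, 6, 15, 33] -> pop 47, enqueue [none], visited so far: [40, 13, 49, 4, 32, 47]
  queue [6, 15, 33] -> pop 6, enqueue [none], visited so far: [40, 13, 49, 4, 32, 47, 6]
  queue [15, 33] -> pop 15, enqueue [20], visited so far: [40, 13, 49, 4, 32, 47, 6, 15]
  queue [33, 20] -> pop 33, enqueue [none], visited so far: [40, 13, 49, 4, 32, 47, 6, 15, 33]
  queue [20] -> pop 20, enqueue [none], visited so far: [40, 13, 49, 4, 32, 47, 6, 15, 33, 20]
Result: [40, 13, 49, 4, 32, 47, 6, 15, 33, 20]


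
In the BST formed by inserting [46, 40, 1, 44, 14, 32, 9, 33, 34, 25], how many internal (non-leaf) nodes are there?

Tree built from: [46, 40, 1, 44, 14, 32, 9, 33, 34, 25]
Tree (level-order array): [46, 40, None, 1, 44, None, 14, None, None, 9, 32, None, None, 25, 33, None, None, None, 34]
Rule: An internal node has at least one child.
Per-node child counts:
  node 46: 1 child(ren)
  node 40: 2 child(ren)
  node 1: 1 child(ren)
  node 14: 2 child(ren)
  node 9: 0 child(ren)
  node 32: 2 child(ren)
  node 25: 0 child(ren)
  node 33: 1 child(ren)
  node 34: 0 child(ren)
  node 44: 0 child(ren)
Matching nodes: [46, 40, 1, 14, 32, 33]
Count of internal (non-leaf) nodes: 6


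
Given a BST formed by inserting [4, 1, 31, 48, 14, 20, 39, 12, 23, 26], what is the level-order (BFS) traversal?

Tree insertion order: [4, 1, 31, 48, 14, 20, 39, 12, 23, 26]
Tree (level-order array): [4, 1, 31, None, None, 14, 48, 12, 20, 39, None, None, None, None, 23, None, None, None, 26]
BFS from the root, enqueuing left then right child of each popped node:
  queue [4] -> pop 4, enqueue [1, 31], visited so far: [4]
  queue [1, 31] -> pop 1, enqueue [none], visited so far: [4, 1]
  queue [31] -> pop 31, enqueue [14, 48], visited so far: [4, 1, 31]
  queue [14, 48] -> pop 14, enqueue [12, 20], visited so far: [4, 1, 31, 14]
  queue [48, 12, 20] -> pop 48, enqueue [39], visited so far: [4, 1, 31, 14, 48]
  queue [12, 20, 39] -> pop 12, enqueue [none], visited so far: [4, 1, 31, 14, 48, 12]
  queue [20, 39] -> pop 20, enqueue [23], visited so far: [4, 1, 31, 14, 48, 12, 20]
  queue [39, 23] -> pop 39, enqueue [none], visited so far: [4, 1, 31, 14, 48, 12, 20, 39]
  queue [23] -> pop 23, enqueue [26], visited so far: [4, 1, 31, 14, 48, 12, 20, 39, 23]
  queue [26] -> pop 26, enqueue [none], visited so far: [4, 1, 31, 14, 48, 12, 20, 39, 23, 26]
Result: [4, 1, 31, 14, 48, 12, 20, 39, 23, 26]


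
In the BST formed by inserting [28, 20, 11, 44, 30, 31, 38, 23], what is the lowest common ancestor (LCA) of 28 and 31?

Tree insertion order: [28, 20, 11, 44, 30, 31, 38, 23]
Tree (level-order array): [28, 20, 44, 11, 23, 30, None, None, None, None, None, None, 31, None, 38]
In a BST, the LCA of p=28, q=31 is the first node v on the
root-to-leaf path with p <= v <= q (go left if both < v, right if both > v).
Walk from root:
  at 28: 28 <= 28 <= 31, this is the LCA
LCA = 28


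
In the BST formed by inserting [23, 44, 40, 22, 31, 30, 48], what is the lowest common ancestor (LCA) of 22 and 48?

Tree insertion order: [23, 44, 40, 22, 31, 30, 48]
Tree (level-order array): [23, 22, 44, None, None, 40, 48, 31, None, None, None, 30]
In a BST, the LCA of p=22, q=48 is the first node v on the
root-to-leaf path with p <= v <= q (go left if both < v, right if both > v).
Walk from root:
  at 23: 22 <= 23 <= 48, this is the LCA
LCA = 23


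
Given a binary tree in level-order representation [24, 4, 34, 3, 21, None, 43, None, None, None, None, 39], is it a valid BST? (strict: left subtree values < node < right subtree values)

Level-order array: [24, 4, 34, 3, 21, None, 43, None, None, None, None, 39]
Validate using subtree bounds (lo, hi): at each node, require lo < value < hi,
then recurse left with hi=value and right with lo=value.
Preorder trace (stopping at first violation):
  at node 24 with bounds (-inf, +inf): OK
  at node 4 with bounds (-inf, 24): OK
  at node 3 with bounds (-inf, 4): OK
  at node 21 with bounds (4, 24): OK
  at node 34 with bounds (24, +inf): OK
  at node 43 with bounds (34, +inf): OK
  at node 39 with bounds (34, 43): OK
No violation found at any node.
Result: Valid BST


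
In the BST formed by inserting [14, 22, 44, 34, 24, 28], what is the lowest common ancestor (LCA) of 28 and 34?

Tree insertion order: [14, 22, 44, 34, 24, 28]
Tree (level-order array): [14, None, 22, None, 44, 34, None, 24, None, None, 28]
In a BST, the LCA of p=28, q=34 is the first node v on the
root-to-leaf path with p <= v <= q (go left if both < v, right if both > v).
Walk from root:
  at 14: both 28 and 34 > 14, go right
  at 22: both 28 and 34 > 22, go right
  at 44: both 28 and 34 < 44, go left
  at 34: 28 <= 34 <= 34, this is the LCA
LCA = 34


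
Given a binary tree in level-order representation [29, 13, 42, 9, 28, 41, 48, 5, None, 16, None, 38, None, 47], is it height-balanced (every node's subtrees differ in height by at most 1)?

Tree (level-order array): [29, 13, 42, 9, 28, 41, 48, 5, None, 16, None, 38, None, 47]
Definition: a tree is height-balanced if, at every node, |h(left) - h(right)| <= 1 (empty subtree has height -1).
Bottom-up per-node check:
  node 5: h_left=-1, h_right=-1, diff=0 [OK], height=0
  node 9: h_left=0, h_right=-1, diff=1 [OK], height=1
  node 16: h_left=-1, h_right=-1, diff=0 [OK], height=0
  node 28: h_left=0, h_right=-1, diff=1 [OK], height=1
  node 13: h_left=1, h_right=1, diff=0 [OK], height=2
  node 38: h_left=-1, h_right=-1, diff=0 [OK], height=0
  node 41: h_left=0, h_right=-1, diff=1 [OK], height=1
  node 47: h_left=-1, h_right=-1, diff=0 [OK], height=0
  node 48: h_left=0, h_right=-1, diff=1 [OK], height=1
  node 42: h_left=1, h_right=1, diff=0 [OK], height=2
  node 29: h_left=2, h_right=2, diff=0 [OK], height=3
All nodes satisfy the balance condition.
Result: Balanced


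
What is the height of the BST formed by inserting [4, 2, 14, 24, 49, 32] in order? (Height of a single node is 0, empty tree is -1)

Insertion order: [4, 2, 14, 24, 49, 32]
Tree (level-order array): [4, 2, 14, None, None, None, 24, None, 49, 32]
Compute height bottom-up (empty subtree = -1):
  height(2) = 1 + max(-1, -1) = 0
  height(32) = 1 + max(-1, -1) = 0
  height(49) = 1 + max(0, -1) = 1
  height(24) = 1 + max(-1, 1) = 2
  height(14) = 1 + max(-1, 2) = 3
  height(4) = 1 + max(0, 3) = 4
Height = 4


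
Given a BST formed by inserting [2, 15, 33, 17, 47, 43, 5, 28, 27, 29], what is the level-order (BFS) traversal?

Tree insertion order: [2, 15, 33, 17, 47, 43, 5, 28, 27, 29]
Tree (level-order array): [2, None, 15, 5, 33, None, None, 17, 47, None, 28, 43, None, 27, 29]
BFS from the root, enqueuing left then right child of each popped node:
  queue [2] -> pop 2, enqueue [15], visited so far: [2]
  queue [15] -> pop 15, enqueue [5, 33], visited so far: [2, 15]
  queue [5, 33] -> pop 5, enqueue [none], visited so far: [2, 15, 5]
  queue [33] -> pop 33, enqueue [17, 47], visited so far: [2, 15, 5, 33]
  queue [17, 47] -> pop 17, enqueue [28], visited so far: [2, 15, 5, 33, 17]
  queue [47, 28] -> pop 47, enqueue [43], visited so far: [2, 15, 5, 33, 17, 47]
  queue [28, 43] -> pop 28, enqueue [27, 29], visited so far: [2, 15, 5, 33, 17, 47, 28]
  queue [43, 27, 29] -> pop 43, enqueue [none], visited so far: [2, 15, 5, 33, 17, 47, 28, 43]
  queue [27, 29] -> pop 27, enqueue [none], visited so far: [2, 15, 5, 33, 17, 47, 28, 43, 27]
  queue [29] -> pop 29, enqueue [none], visited so far: [2, 15, 5, 33, 17, 47, 28, 43, 27, 29]
Result: [2, 15, 5, 33, 17, 47, 28, 43, 27, 29]


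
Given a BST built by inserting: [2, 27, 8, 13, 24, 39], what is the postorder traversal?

Tree insertion order: [2, 27, 8, 13, 24, 39]
Tree (level-order array): [2, None, 27, 8, 39, None, 13, None, None, None, 24]
Postorder traversal: [24, 13, 8, 39, 27, 2]


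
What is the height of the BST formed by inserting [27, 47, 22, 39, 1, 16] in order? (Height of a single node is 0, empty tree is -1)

Insertion order: [27, 47, 22, 39, 1, 16]
Tree (level-order array): [27, 22, 47, 1, None, 39, None, None, 16]
Compute height bottom-up (empty subtree = -1):
  height(16) = 1 + max(-1, -1) = 0
  height(1) = 1 + max(-1, 0) = 1
  height(22) = 1 + max(1, -1) = 2
  height(39) = 1 + max(-1, -1) = 0
  height(47) = 1 + max(0, -1) = 1
  height(27) = 1 + max(2, 1) = 3
Height = 3


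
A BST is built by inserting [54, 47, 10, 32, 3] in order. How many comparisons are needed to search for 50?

Search path for 50: 54 -> 47
Found: False
Comparisons: 2


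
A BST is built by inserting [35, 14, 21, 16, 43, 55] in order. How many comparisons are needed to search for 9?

Search path for 9: 35 -> 14
Found: False
Comparisons: 2


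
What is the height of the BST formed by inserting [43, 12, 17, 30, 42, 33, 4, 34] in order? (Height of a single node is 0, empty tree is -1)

Insertion order: [43, 12, 17, 30, 42, 33, 4, 34]
Tree (level-order array): [43, 12, None, 4, 17, None, None, None, 30, None, 42, 33, None, None, 34]
Compute height bottom-up (empty subtree = -1):
  height(4) = 1 + max(-1, -1) = 0
  height(34) = 1 + max(-1, -1) = 0
  height(33) = 1 + max(-1, 0) = 1
  height(42) = 1 + max(1, -1) = 2
  height(30) = 1 + max(-1, 2) = 3
  height(17) = 1 + max(-1, 3) = 4
  height(12) = 1 + max(0, 4) = 5
  height(43) = 1 + max(5, -1) = 6
Height = 6
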